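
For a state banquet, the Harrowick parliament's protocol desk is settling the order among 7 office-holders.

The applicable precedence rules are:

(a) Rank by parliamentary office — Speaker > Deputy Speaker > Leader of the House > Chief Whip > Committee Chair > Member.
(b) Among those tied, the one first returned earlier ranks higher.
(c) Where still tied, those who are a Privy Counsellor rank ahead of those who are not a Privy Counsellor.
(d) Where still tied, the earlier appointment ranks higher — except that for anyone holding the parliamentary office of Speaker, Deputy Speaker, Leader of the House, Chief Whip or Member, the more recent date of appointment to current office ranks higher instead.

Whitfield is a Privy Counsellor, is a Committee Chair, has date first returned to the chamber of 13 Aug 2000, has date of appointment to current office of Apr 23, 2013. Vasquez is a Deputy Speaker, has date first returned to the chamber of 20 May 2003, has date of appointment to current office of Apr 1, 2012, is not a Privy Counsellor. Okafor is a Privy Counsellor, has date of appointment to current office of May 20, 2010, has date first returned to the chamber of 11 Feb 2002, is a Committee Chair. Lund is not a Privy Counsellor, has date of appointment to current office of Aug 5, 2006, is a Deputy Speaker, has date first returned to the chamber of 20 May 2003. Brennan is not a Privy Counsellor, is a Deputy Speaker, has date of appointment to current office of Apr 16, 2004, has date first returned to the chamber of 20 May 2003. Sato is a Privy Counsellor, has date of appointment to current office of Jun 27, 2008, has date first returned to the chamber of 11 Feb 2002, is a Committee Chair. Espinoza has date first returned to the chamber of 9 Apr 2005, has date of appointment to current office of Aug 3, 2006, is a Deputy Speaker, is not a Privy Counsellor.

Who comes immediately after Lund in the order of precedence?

Brennan

By parliamentary office: Vasquez, Lund, Brennan and Espinoza (Deputy Speaker); then Whitfield, Sato and Okafor (Committee Chair).
Among Vasquez, Lund, Brennan and Espinoza, by date first returned to the chamber (earlier first): Vasquez, Lund and Brennan (20 May 2003) before Espinoza (9 Apr 2005).
Vasquez, Lund and Brennan are each not a Privy Counsellor, so the next rule applies.
Among Vasquez, Lund and Brennan, by date of appointment to current office (later first) (reversed rule for this group): Vasquez (Apr 1, 2012) before Lund (Aug 5, 2006) before Brennan (Apr 16, 2004).
Among Whitfield, Sato and Okafor, by date first returned to the chamber (earlier first): Whitfield (13 Aug 2000) before Sato and Okafor (11 Feb 2002).
Sato and Okafor are each a Privy Counsellor, so the next rule applies.
Among Sato and Okafor, by date of appointment to current office (earlier first): Sato (Jun 27, 2008) before Okafor (May 20, 2010).
Order: Vasquez, Lund, Brennan, Espinoza, Whitfield, Sato, Okafor.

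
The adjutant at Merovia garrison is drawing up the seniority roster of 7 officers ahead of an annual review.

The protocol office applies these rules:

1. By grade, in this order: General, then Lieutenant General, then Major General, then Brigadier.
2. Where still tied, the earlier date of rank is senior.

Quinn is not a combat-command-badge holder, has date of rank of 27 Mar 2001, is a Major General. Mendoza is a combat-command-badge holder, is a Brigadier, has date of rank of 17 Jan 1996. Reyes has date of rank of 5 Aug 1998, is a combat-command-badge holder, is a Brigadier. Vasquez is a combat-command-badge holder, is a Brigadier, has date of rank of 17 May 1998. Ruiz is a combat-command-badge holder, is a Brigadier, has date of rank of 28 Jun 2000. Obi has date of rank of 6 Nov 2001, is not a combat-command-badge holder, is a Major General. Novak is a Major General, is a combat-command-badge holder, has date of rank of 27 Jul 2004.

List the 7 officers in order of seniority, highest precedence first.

By grade: Quinn, Obi and Novak (Major General); then Mendoza, Vasquez, Reyes and Ruiz (Brigadier).
Among Quinn, Obi and Novak, by date of rank (earlier first): Quinn (27 Mar 2001) before Obi (6 Nov 2001) before Novak (27 Jul 2004).
Among Mendoza, Vasquez, Reyes and Ruiz, by date of rank (earlier first): Mendoza (17 Jan 1996) before Vasquez (17 May 1998) before Reyes (5 Aug 1998) before Ruiz (28 Jun 2000).
Full order: Quinn, Obi, Novak, Mendoza, Vasquez, Reyes, Ruiz.

Quinn, Obi, Novak, Mendoza, Vasquez, Reyes, Ruiz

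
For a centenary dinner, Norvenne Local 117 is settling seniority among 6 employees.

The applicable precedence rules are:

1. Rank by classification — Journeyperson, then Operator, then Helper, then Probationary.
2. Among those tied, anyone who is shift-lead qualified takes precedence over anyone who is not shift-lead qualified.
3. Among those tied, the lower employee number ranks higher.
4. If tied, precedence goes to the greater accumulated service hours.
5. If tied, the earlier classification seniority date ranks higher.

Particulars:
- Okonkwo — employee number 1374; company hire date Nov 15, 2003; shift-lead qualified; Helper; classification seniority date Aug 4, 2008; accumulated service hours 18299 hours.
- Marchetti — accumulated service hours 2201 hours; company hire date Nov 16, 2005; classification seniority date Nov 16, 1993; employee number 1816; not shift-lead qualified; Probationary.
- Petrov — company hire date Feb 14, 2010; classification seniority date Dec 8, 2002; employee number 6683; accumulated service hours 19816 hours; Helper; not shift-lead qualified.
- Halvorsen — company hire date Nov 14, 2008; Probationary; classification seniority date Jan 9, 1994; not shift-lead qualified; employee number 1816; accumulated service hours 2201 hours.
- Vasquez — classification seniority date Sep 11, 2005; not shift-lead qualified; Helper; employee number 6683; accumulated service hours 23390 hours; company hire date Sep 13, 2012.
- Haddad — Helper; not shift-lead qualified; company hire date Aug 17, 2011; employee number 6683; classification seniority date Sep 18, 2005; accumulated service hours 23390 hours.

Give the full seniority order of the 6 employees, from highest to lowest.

Okonkwo, Vasquez, Haddad, Petrov, Marchetti, Halvorsen

By classification: Okonkwo, Vasquez, Haddad and Petrov (Helper); then Marchetti and Halvorsen (Probationary).
Among Okonkwo, Vasquez, Haddad and Petrov, shift-lead qualified before not shift-lead qualified: Okonkwo (shift-lead qualified) before Vasquez, Haddad and Petrov (not shift-lead qualified).
Vasquez, Haddad and Petrov all have employee number 6683, so the next rule applies.
Among Vasquez, Haddad and Petrov, by accumulated service hours (higher first): Vasquez and Haddad (23390 hours) before Petrov (19816 hours).
Among Vasquez and Haddad, by classification seniority date (earlier first): Vasquez (Sep 11, 2005) before Haddad (Sep 18, 2005).
Marchetti and Halvorsen are each not shift-lead qualified, so the next rule applies.
Marchetti and Halvorsen both have employee number 1816, so the next rule applies.
Marchetti and Halvorsen both have accumulated service hours 2201 hours, so the next rule applies.
Among Marchetti and Halvorsen, by classification seniority date (earlier first): Marchetti (Nov 16, 1993) before Halvorsen (Jan 9, 1994).
Full order: Okonkwo, Vasquez, Haddad, Petrov, Marchetti, Halvorsen.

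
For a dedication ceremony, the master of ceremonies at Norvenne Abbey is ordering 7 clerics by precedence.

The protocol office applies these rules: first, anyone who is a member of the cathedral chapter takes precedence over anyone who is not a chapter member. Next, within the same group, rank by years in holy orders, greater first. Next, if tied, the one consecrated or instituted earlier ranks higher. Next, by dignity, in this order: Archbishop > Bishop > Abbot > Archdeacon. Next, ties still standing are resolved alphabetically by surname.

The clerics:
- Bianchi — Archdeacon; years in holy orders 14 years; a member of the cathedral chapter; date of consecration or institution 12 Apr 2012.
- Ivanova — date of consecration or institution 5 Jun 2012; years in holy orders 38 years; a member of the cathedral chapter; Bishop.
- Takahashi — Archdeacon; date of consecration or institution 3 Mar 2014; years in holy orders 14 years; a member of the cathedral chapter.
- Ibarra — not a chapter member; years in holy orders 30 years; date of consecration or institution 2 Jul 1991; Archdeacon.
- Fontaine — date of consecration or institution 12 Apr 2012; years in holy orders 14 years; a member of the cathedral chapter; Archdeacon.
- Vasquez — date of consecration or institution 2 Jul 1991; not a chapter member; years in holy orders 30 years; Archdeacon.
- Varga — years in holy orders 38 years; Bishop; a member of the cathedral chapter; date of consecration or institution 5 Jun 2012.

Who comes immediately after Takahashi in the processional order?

Ibarra

By the first rule: Ivanova, Varga, Bianchi, Fontaine and Takahashi (each a member of the cathedral chapter); then Ibarra and Vasquez (both not a chapter member).
Among Ivanova, Varga, Bianchi, Fontaine and Takahashi, by years in holy orders (higher first): Ivanova and Varga (38 years) before Bianchi, Fontaine and Takahashi (14 years).
Ivanova and Varga both have date of consecration or institution 5 Jun 2012, so the next rule applies.
Ivanova and Varga are each Bishop, so the next rule applies.
Among Ivanova and Varga, alphabetically by surname: Ivanova before Varga.
Among Bianchi, Fontaine and Takahashi, by date of consecration or institution (earlier first): Bianchi and Fontaine (12 Apr 2012) before Takahashi (3 Mar 2014).
Bianchi and Fontaine are each Archdeacon, so the next rule applies.
Among Bianchi and Fontaine, alphabetically by surname: Bianchi before Fontaine.
Ibarra and Vasquez both have years in holy orders 30 years, so the next rule applies.
Ibarra and Vasquez both have date of consecration or institution 2 Jul 1991, so the next rule applies.
Ibarra and Vasquez are each Archdeacon, so the next rule applies.
Among Ibarra and Vasquez, alphabetically by surname: Ibarra before Vasquez.
Order: Ivanova, Varga, Bianchi, Fontaine, Takahashi, Ibarra, Vasquez.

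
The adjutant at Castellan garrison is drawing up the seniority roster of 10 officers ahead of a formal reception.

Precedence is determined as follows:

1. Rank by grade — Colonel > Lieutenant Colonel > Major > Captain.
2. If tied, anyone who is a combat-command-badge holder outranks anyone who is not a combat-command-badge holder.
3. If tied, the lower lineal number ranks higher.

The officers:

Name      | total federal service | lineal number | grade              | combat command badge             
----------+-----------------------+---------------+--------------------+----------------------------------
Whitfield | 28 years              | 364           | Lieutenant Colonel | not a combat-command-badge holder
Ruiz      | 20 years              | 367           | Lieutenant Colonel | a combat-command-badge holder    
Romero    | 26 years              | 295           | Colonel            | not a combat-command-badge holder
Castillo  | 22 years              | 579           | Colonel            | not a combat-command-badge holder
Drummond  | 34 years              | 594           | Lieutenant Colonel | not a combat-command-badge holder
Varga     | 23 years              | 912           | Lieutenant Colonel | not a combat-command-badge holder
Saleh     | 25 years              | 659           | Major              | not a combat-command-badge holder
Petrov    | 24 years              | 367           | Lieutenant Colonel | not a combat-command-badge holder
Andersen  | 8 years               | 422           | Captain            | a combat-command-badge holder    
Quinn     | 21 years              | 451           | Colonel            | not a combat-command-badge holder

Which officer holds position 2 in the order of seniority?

By grade: Romero, Quinn and Castillo (Colonel); then Ruiz, Whitfield, Petrov, Drummond and Varga (Lieutenant Colonel); then Saleh (Major); then Andersen (Captain).
Romero, Quinn and Castillo are each not a combat-command-badge holder, so the next rule applies.
Among Romero, Quinn and Castillo, by lineal number (lower first): Romero (295) before Quinn (451) before Castillo (579).
Among Ruiz, Whitfield, Petrov, Drummond and Varga, a combat-command-badge holder before not a combat-command-badge holder: Ruiz (a combat-command-badge holder) before Whitfield, Petrov, Drummond and Varga (not a combat-command-badge holder).
Among Whitfield, Petrov, Drummond and Varga, by lineal number (lower first): Whitfield (364) before Petrov (367) before Drummond (594) before Varga (912).
Order: Romero, Quinn, Castillo, Ruiz, Whitfield, Petrov, Drummond, Varga, Saleh, Andersen.

Quinn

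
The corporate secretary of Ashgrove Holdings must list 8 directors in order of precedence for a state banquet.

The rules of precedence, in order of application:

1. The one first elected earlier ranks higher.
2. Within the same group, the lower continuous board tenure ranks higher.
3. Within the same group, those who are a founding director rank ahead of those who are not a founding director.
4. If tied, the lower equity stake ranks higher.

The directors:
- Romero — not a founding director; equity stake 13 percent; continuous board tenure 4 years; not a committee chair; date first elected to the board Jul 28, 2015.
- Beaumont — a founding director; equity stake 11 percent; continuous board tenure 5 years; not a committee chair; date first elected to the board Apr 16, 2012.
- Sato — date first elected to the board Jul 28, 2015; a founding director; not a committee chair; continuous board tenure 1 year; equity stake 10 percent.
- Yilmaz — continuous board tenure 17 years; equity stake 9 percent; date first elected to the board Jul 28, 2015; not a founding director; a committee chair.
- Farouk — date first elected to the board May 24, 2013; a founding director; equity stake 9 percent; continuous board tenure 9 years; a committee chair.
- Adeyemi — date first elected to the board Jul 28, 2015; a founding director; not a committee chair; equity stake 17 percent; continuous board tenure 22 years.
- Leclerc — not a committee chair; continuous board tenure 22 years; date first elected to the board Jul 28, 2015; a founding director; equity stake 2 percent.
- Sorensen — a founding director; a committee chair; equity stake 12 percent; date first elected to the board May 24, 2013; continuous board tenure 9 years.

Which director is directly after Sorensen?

Sato

By date first elected to the board (earlier first): Beaumont (Apr 16, 2012); then Farouk and Sorensen (both May 24, 2013); then Sato, Romero, Yilmaz, Leclerc and Adeyemi (each Jul 28, 2015).
Farouk and Sorensen both have continuous board tenure 9 years, so the next rule applies.
Farouk and Sorensen are each a founding director, so the next rule applies.
Among Farouk and Sorensen, by equity stake (lower first): Farouk (9 percent) before Sorensen (12 percent).
Among Sato, Romero, Yilmaz, Leclerc and Adeyemi, by continuous board tenure (lower first): Sato (1 year) before Romero (4 years) before Yilmaz (17 years) before Leclerc and Adeyemi (22 years).
Leclerc and Adeyemi are each a founding director, so the next rule applies.
Among Leclerc and Adeyemi, by equity stake (lower first): Leclerc (2 percent) before Adeyemi (17 percent).
Order: Beaumont, Farouk, Sorensen, Sato, Romero, Yilmaz, Leclerc, Adeyemi.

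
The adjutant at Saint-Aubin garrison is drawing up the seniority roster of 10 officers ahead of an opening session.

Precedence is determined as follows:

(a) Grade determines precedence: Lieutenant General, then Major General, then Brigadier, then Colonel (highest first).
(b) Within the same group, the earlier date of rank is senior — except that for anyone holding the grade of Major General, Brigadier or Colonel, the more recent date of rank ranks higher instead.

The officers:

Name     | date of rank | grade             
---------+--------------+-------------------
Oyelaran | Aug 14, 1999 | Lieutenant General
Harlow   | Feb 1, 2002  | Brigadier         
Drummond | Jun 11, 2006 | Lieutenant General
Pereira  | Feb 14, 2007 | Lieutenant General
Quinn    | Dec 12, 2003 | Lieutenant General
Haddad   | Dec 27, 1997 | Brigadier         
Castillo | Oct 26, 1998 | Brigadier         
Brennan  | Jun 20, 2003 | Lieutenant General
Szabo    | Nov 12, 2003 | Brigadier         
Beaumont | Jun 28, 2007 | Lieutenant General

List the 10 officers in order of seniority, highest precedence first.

Oyelaran, Brennan, Quinn, Drummond, Pereira, Beaumont, Szabo, Harlow, Castillo, Haddad

By grade: Oyelaran, Brennan, Quinn, Drummond, Pereira and Beaumont (Lieutenant General); then Szabo, Harlow, Castillo and Haddad (Brigadier).
Among Oyelaran, Brennan, Quinn, Drummond, Pereira and Beaumont, by date of rank (earlier first): Oyelaran (Aug 14, 1999) before Brennan (Jun 20, 2003) before Quinn (Dec 12, 2003) before Drummond (Jun 11, 2006) before Pereira (Feb 14, 2007) before Beaumont (Jun 28, 2007).
Among Szabo, Harlow, Castillo and Haddad, by date of rank (later first) (reversed rule for this group): Szabo (Nov 12, 2003) before Harlow (Feb 1, 2002) before Castillo (Oct 26, 1998) before Haddad (Dec 27, 1997).
Full order: Oyelaran, Brennan, Quinn, Drummond, Pereira, Beaumont, Szabo, Harlow, Castillo, Haddad.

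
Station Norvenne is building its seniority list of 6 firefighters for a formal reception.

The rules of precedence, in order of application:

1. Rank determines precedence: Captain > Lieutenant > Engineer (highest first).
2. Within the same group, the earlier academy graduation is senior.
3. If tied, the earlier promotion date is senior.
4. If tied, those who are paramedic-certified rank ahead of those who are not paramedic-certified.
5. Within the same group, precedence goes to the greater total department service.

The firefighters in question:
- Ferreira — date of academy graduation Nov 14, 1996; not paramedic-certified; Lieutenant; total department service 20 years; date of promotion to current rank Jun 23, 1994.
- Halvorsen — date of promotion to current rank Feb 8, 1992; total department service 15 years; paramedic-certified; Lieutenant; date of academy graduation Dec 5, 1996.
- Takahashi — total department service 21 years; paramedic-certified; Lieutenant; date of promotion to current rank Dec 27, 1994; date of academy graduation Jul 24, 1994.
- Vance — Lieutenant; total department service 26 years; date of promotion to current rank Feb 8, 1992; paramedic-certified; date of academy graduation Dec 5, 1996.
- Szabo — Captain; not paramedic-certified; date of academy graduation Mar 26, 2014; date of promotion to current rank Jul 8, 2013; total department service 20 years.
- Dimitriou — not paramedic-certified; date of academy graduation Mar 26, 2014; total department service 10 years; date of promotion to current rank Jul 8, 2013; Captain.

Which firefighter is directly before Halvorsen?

By rank: Szabo and Dimitriou (Captain); then Takahashi, Ferreira, Vance and Halvorsen (Lieutenant).
Szabo and Dimitriou both have date of academy graduation Mar 26, 2014, so the next rule applies.
Szabo and Dimitriou both have date of promotion to current rank Jul 8, 2013, so the next rule applies.
Szabo and Dimitriou are each not paramedic-certified, so the next rule applies.
Among Szabo and Dimitriou, by total department service (higher first): Szabo (20 years) before Dimitriou (10 years).
Among Takahashi, Ferreira, Vance and Halvorsen, by date of academy graduation (earlier first): Takahashi (Jul 24, 1994) before Ferreira (Nov 14, 1996) before Vance and Halvorsen (Dec 5, 1996).
Vance and Halvorsen both have date of promotion to current rank Feb 8, 1992, so the next rule applies.
Vance and Halvorsen are each paramedic-certified, so the next rule applies.
Among Vance and Halvorsen, by total department service (higher first): Vance (26 years) before Halvorsen (15 years).
Order: Szabo, Dimitriou, Takahashi, Ferreira, Vance, Halvorsen.

Vance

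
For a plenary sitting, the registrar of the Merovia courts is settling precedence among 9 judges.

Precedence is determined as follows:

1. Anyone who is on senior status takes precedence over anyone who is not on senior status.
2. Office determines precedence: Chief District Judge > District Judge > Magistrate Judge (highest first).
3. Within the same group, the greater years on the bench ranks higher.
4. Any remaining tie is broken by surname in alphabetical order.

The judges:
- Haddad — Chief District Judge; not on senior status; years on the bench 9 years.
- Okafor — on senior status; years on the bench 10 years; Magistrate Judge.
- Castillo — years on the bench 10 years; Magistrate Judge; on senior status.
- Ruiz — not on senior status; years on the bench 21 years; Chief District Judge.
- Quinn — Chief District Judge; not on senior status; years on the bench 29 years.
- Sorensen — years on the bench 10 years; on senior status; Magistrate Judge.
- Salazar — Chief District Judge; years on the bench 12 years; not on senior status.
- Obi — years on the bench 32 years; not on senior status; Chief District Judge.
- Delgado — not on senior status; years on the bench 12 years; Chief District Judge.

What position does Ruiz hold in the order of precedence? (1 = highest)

6

By the first rule: Castillo, Okafor and Sorensen (each on senior status); then Obi, Quinn, Ruiz, Delgado, Salazar and Haddad (each not on senior status).
Castillo, Okafor and Sorensen are each Magistrate Judge, so the next rule applies.
Castillo, Okafor and Sorensen all have years on the bench 10 years, so the next rule applies.
Among Castillo, Okafor and Sorensen, alphabetically by surname: Castillo before Okafor before Sorensen.
Obi, Quinn, Ruiz, Delgado, Salazar and Haddad are each Chief District Judge, so the next rule applies.
Among Obi, Quinn, Ruiz, Delgado, Salazar and Haddad, by years on the bench (higher first): Obi (32 years) before Quinn (29 years) before Ruiz (21 years) before Delgado and Salazar (12 years) before Haddad (9 years).
Among Delgado and Salazar, alphabetically by surname: Delgado before Salazar.
Order: Castillo, Okafor, Sorensen, Obi, Quinn, Ruiz, Delgado, Salazar, Haddad. So position 6.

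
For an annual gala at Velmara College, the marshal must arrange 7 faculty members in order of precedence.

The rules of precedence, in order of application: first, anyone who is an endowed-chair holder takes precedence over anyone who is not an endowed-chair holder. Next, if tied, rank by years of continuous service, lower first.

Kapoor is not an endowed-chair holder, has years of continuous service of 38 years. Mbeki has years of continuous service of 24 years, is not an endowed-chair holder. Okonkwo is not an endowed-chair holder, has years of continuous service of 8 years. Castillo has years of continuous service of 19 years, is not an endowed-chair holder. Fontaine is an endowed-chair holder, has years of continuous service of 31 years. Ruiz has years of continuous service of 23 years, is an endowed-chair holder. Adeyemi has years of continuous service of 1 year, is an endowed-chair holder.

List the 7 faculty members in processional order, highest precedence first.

By the first rule: Adeyemi, Ruiz and Fontaine (each an endowed-chair holder); then Okonkwo, Castillo, Mbeki and Kapoor (each not an endowed-chair holder).
Among Adeyemi, Ruiz and Fontaine, by years of continuous service (lower first): Adeyemi (1 year) before Ruiz (23 years) before Fontaine (31 years).
Among Okonkwo, Castillo, Mbeki and Kapoor, by years of continuous service (lower first): Okonkwo (8 years) before Castillo (19 years) before Mbeki (24 years) before Kapoor (38 years).
Full order: Adeyemi, Ruiz, Fontaine, Okonkwo, Castillo, Mbeki, Kapoor.

Adeyemi, Ruiz, Fontaine, Okonkwo, Castillo, Mbeki, Kapoor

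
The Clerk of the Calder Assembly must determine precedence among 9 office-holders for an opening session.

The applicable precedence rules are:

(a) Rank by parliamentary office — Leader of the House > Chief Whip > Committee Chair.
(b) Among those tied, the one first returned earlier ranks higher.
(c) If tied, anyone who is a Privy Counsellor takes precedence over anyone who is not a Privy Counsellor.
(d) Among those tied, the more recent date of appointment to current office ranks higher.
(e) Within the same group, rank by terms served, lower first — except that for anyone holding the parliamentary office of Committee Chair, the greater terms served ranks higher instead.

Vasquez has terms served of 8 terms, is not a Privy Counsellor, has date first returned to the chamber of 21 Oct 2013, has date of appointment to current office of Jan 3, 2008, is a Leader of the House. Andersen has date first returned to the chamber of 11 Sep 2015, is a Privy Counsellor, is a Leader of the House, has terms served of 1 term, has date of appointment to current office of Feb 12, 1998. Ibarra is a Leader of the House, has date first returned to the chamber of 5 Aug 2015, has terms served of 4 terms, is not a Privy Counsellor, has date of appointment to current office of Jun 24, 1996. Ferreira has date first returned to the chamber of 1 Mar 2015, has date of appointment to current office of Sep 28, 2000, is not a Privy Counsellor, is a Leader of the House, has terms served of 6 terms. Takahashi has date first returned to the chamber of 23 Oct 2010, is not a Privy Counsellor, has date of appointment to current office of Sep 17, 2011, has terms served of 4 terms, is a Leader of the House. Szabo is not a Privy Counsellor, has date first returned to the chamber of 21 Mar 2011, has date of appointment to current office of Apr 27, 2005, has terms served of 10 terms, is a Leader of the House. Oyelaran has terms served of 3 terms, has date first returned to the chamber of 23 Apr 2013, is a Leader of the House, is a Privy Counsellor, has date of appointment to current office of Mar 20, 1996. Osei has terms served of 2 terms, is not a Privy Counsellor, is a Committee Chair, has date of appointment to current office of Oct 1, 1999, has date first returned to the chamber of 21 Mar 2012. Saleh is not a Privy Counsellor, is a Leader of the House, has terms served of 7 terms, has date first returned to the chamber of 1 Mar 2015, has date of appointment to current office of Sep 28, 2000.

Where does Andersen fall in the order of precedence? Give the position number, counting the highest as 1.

By parliamentary office: Takahashi, Szabo, Oyelaran, Vasquez, Ferreira, Saleh, Ibarra and Andersen (Leader of the House); then Osei (Committee Chair).
Among Takahashi, Szabo, Oyelaran, Vasquez, Ferreira, Saleh, Ibarra and Andersen, by date first returned to the chamber (earlier first): Takahashi (23 Oct 2010) before Szabo (21 Mar 2011) before Oyelaran (23 Apr 2013) before Vasquez (21 Oct 2013) before Ferreira and Saleh (1 Mar 2015) before Ibarra (5 Aug 2015) before Andersen (11 Sep 2015).
Ferreira and Saleh are each not a Privy Counsellor, so the next rule applies.
Ferreira and Saleh both have date of appointment to current office Sep 28, 2000, so the next rule applies.
Among Ferreira and Saleh, by terms served (lower first): Ferreira (6 terms) before Saleh (7 terms).
Order: Takahashi, Szabo, Oyelaran, Vasquez, Ferreira, Saleh, Ibarra, Andersen, Osei. So position 8.

8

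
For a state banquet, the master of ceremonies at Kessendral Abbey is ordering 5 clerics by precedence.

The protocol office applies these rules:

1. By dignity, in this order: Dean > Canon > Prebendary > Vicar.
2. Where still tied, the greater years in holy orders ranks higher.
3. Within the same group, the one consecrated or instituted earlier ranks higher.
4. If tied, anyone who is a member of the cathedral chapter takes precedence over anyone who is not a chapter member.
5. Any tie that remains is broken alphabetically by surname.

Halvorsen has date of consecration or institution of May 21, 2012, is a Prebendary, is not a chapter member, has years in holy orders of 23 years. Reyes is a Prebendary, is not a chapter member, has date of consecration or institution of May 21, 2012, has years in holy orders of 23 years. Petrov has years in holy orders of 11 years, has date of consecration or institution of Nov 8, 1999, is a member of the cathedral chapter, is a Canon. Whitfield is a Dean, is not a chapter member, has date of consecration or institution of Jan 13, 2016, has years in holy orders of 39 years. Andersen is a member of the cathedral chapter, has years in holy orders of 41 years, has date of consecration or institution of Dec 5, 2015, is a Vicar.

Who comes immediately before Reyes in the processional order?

By dignity: Whitfield (Dean); then Petrov (Canon); then Halvorsen and Reyes (Prebendary); then Andersen (Vicar).
Halvorsen and Reyes both have years in holy orders 23 years, so the next rule applies.
Halvorsen and Reyes both have date of consecration or institution May 21, 2012, so the next rule applies.
Halvorsen and Reyes are each not a chapter member, so the next rule applies.
Among Halvorsen and Reyes, alphabetically by surname: Halvorsen before Reyes.
Order: Whitfield, Petrov, Halvorsen, Reyes, Andersen.

Halvorsen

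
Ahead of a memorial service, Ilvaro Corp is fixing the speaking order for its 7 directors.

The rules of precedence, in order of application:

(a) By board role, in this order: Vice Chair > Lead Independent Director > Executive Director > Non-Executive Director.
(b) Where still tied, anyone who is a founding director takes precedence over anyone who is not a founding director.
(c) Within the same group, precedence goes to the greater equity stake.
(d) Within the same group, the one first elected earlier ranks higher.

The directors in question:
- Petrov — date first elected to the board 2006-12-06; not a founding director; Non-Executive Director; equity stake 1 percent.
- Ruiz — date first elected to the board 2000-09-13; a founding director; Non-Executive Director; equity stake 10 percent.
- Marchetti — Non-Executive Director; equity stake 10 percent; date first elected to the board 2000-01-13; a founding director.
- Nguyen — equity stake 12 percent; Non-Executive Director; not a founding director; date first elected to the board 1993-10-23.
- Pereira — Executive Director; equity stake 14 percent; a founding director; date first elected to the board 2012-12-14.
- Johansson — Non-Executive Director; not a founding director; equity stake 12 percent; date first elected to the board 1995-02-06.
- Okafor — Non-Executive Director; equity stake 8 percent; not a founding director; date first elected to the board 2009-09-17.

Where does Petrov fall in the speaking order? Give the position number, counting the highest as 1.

7

By board role: Pereira (Executive Director); then Marchetti, Ruiz, Nguyen, Johansson, Okafor and Petrov (Non-Executive Director).
Among Marchetti, Ruiz, Nguyen, Johansson, Okafor and Petrov, a founding director before not a founding director: Marchetti and Ruiz (a founding director) before Nguyen, Johansson, Okafor and Petrov (not a founding director).
Marchetti and Ruiz both have equity stake 10 percent, so the next rule applies.
Among Marchetti and Ruiz, by date first elected to the board (earlier first): Marchetti (2000-01-13) before Ruiz (2000-09-13).
Among Nguyen, Johansson, Okafor and Petrov, by equity stake (higher first): Nguyen and Johansson (12 percent) before Okafor (8 percent) before Petrov (1 percent).
Among Nguyen and Johansson, by date first elected to the board (earlier first): Nguyen (1993-10-23) before Johansson (1995-02-06).
Order: Pereira, Marchetti, Ruiz, Nguyen, Johansson, Okafor, Petrov. So position 7.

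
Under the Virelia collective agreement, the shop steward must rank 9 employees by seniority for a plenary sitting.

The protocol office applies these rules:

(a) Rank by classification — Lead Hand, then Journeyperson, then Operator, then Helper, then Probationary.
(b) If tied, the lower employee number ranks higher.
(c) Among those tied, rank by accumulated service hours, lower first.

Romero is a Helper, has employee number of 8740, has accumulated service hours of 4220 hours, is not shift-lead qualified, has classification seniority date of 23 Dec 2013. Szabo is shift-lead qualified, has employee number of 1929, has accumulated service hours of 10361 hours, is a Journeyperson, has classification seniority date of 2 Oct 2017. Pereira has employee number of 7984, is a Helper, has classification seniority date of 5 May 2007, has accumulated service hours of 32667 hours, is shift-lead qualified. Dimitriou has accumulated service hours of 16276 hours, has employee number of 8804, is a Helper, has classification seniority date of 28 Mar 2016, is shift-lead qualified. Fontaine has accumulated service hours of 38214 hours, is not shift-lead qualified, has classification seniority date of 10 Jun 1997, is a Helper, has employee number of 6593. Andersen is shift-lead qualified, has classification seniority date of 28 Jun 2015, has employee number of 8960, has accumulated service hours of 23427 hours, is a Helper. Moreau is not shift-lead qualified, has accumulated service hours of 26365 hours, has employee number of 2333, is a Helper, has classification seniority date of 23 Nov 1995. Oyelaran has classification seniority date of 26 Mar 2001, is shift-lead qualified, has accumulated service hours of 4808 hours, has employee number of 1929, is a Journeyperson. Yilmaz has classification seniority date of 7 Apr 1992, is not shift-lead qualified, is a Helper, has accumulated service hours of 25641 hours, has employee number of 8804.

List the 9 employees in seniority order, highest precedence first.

By classification: Oyelaran and Szabo (Journeyperson); then Moreau, Fontaine, Pereira, Romero, Dimitriou, Yilmaz and Andersen (Helper).
Oyelaran and Szabo both have employee number 1929, so the next rule applies.
Among Oyelaran and Szabo, by accumulated service hours (lower first): Oyelaran (4808 hours) before Szabo (10361 hours).
Among Moreau, Fontaine, Pereira, Romero, Dimitriou, Yilmaz and Andersen, by employee number (lower first): Moreau (2333) before Fontaine (6593) before Pereira (7984) before Romero (8740) before Dimitriou and Yilmaz (8804) before Andersen (8960).
Among Dimitriou and Yilmaz, by accumulated service hours (lower first): Dimitriou (16276 hours) before Yilmaz (25641 hours).
Full order: Oyelaran, Szabo, Moreau, Fontaine, Pereira, Romero, Dimitriou, Yilmaz, Andersen.

Oyelaran, Szabo, Moreau, Fontaine, Pereira, Romero, Dimitriou, Yilmaz, Andersen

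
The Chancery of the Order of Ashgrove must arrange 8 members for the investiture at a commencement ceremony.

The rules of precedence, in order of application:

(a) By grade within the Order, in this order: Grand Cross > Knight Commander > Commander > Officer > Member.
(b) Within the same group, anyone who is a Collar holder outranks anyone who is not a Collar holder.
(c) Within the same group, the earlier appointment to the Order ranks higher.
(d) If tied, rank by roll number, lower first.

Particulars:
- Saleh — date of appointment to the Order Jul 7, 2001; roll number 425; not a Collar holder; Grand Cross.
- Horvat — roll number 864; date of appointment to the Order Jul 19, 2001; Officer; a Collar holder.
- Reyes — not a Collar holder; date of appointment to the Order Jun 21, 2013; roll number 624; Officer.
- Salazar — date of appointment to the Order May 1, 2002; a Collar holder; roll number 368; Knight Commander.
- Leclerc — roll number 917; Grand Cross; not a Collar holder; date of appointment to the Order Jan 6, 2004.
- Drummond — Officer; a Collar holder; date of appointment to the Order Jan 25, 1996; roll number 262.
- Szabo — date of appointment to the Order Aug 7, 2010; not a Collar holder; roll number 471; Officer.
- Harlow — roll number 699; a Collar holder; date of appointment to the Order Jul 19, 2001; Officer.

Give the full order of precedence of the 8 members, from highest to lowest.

By grade within the Order: Saleh and Leclerc (Grand Cross); then Salazar (Knight Commander); then Drummond, Harlow, Horvat, Szabo and Reyes (Officer).
Saleh and Leclerc are each not a Collar holder, so the next rule applies.
Among Saleh and Leclerc, by date of appointment to the Order (earlier first): Saleh (Jul 7, 2001) before Leclerc (Jan 6, 2004).
Among Drummond, Harlow, Horvat, Szabo and Reyes, a Collar holder before not a Collar holder: Drummond, Harlow and Horvat (a Collar holder) before Szabo and Reyes (not a Collar holder).
Among Drummond, Harlow and Horvat, by date of appointment to the Order (earlier first): Drummond (Jan 25, 1996) before Harlow and Horvat (Jul 19, 2001).
Among Harlow and Horvat, by roll number (lower first): Harlow (699) before Horvat (864).
Among Szabo and Reyes, by date of appointment to the Order (earlier first): Szabo (Aug 7, 2010) before Reyes (Jun 21, 2013).
Full order: Saleh, Leclerc, Salazar, Drummond, Harlow, Horvat, Szabo, Reyes.

Saleh, Leclerc, Salazar, Drummond, Harlow, Horvat, Szabo, Reyes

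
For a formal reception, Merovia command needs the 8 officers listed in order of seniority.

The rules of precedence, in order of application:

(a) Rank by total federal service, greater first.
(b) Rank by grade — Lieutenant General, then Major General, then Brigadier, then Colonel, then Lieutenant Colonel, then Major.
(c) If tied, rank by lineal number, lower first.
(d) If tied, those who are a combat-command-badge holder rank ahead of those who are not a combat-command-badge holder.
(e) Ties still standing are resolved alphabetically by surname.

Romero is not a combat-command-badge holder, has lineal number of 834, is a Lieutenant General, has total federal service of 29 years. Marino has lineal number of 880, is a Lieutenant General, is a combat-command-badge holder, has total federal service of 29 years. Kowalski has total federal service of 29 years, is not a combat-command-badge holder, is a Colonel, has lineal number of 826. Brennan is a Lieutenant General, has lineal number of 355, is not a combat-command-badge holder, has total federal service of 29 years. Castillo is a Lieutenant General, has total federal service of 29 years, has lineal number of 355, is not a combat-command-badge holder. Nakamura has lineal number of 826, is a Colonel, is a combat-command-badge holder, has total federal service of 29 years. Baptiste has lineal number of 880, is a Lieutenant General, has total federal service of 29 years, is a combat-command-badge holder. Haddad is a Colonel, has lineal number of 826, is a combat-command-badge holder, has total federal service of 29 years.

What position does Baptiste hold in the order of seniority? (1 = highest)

By total federal service (higher first): Brennan, Castillo, Romero, Baptiste, Marino, Haddad, Nakamura and Kowalski (each 29 years).
Among Brennan, Castillo, Romero, Baptiste, Marino, Haddad, Nakamura and Kowalski, by grade: Brennan, Castillo, Romero, Baptiste and Marino (Lieutenant General) before Haddad, Nakamura and Kowalski (Colonel).
Among Brennan, Castillo, Romero, Baptiste and Marino, by lineal number (lower first): Brennan and Castillo (355) before Romero (834) before Baptiste and Marino (880).
Brennan and Castillo are each not a combat-command-badge holder, so the next rule applies.
Among Brennan and Castillo, alphabetically by surname: Brennan before Castillo.
Baptiste and Marino are each a combat-command-badge holder, so the next rule applies.
Among Baptiste and Marino, alphabetically by surname: Baptiste before Marino.
Haddad, Nakamura and Kowalski all have lineal number 826, so the next rule applies.
Among Haddad, Nakamura and Kowalski, a combat-command-badge holder before not a combat-command-badge holder: Haddad and Nakamura (a combat-command-badge holder) before Kowalski (not a combat-command-badge holder).
Among Haddad and Nakamura, alphabetically by surname: Haddad before Nakamura.
Order: Brennan, Castillo, Romero, Baptiste, Marino, Haddad, Nakamura, Kowalski. So position 4.

4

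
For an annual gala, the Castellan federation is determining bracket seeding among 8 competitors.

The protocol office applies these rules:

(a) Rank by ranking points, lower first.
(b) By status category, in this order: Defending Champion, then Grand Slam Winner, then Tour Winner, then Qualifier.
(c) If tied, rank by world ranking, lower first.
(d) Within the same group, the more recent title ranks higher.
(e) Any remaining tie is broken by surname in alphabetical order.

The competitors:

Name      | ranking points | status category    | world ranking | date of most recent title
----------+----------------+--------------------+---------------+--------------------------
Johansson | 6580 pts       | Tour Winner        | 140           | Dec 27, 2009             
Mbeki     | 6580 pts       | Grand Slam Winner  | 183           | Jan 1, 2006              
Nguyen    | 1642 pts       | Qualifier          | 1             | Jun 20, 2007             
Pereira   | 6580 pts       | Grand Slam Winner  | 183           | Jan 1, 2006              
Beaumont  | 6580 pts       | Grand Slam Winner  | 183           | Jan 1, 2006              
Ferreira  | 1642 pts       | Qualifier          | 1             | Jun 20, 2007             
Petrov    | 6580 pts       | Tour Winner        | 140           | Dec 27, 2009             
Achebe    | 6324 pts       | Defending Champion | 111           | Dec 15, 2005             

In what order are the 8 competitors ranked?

By ranking points (lower first): Ferreira and Nguyen (both 1642 pts); then Achebe (6324 pts); then Beaumont, Mbeki, Pereira, Johansson and Petrov (each 6580 pts).
Ferreira and Nguyen are each Qualifier, so the next rule applies.
Ferreira and Nguyen both have world ranking 1, so the next rule applies.
Ferreira and Nguyen both have date of most recent title Jun 20, 2007, so the next rule applies.
Among Ferreira and Nguyen, alphabetically by surname: Ferreira before Nguyen.
Among Beaumont, Mbeki, Pereira, Johansson and Petrov, by status category: Beaumont, Mbeki and Pereira (Grand Slam Winner) before Johansson and Petrov (Tour Winner).
Beaumont, Mbeki and Pereira all have world ranking 183, so the next rule applies.
Beaumont, Mbeki and Pereira all have date of most recent title Jan 1, 2006, so the next rule applies.
Among Beaumont, Mbeki and Pereira, alphabetically by surname: Beaumont before Mbeki before Pereira.
Johansson and Petrov both have world ranking 140, so the next rule applies.
Johansson and Petrov both have date of most recent title Dec 27, 2009, so the next rule applies.
Among Johansson and Petrov, alphabetically by surname: Johansson before Petrov.
Full order: Ferreira, Nguyen, Achebe, Beaumont, Mbeki, Pereira, Johansson, Petrov.

Ferreira, Nguyen, Achebe, Beaumont, Mbeki, Pereira, Johansson, Petrov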